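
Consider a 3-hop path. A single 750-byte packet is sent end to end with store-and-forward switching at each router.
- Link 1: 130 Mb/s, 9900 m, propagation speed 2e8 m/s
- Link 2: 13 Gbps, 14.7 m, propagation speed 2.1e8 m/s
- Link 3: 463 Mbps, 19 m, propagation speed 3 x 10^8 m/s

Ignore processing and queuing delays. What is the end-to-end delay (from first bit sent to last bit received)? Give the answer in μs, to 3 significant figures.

L = 750 × 8 = 6000 bits.
Transmission delays (L/R per hop): 46.1538, 0.461538, 12.959 μs; sum = 59.5743 μs.
Propagation delays (d/s per hop): 49.5, 0.07, 0.0633333 μs; sum = 49.6333 μs.
End-to-end = 109 μs.

109 μs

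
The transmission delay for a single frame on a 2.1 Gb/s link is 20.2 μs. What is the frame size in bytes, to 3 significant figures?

5300 bytes

L = R × t_tx = 2100000000 b/s × 2.02e-05 s = 42420 bits.
In bytes: 42420 / 8 = 5300 bytes.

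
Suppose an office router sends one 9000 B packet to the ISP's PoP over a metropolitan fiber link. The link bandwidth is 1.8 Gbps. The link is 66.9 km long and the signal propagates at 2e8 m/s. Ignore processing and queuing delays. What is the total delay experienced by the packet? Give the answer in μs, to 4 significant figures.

L = 9000 × 8 = 72000 bits.
Transmission delay = L/R = 72000 / 1800000000 = 40 μs.
Propagation delay = d/s = 66900 m / 200000000 m/s = 334.5 μs.
Total = 374.5 μs.

374.5 μs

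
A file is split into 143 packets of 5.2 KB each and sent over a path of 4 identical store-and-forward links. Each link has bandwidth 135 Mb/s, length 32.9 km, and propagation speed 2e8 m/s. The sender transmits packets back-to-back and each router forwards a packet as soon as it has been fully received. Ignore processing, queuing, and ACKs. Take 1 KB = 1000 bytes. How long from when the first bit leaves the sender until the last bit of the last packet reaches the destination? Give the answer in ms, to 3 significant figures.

Per-hop transmission t_tx = L/R = 41600/135000000 = 0.308148 ms.
Per-hop propagation t_prop = 32900/200000000 = 0.1645 ms.
Pipeline fill: first packet needs 4·t_tx to clear all hops; remaining 142 packets each add one t_tx.
Total = (4+143-1)·t_tx + 4·t_prop = 146·0.308148 + 4·0.1645 = 45.6 ms.

45.6 ms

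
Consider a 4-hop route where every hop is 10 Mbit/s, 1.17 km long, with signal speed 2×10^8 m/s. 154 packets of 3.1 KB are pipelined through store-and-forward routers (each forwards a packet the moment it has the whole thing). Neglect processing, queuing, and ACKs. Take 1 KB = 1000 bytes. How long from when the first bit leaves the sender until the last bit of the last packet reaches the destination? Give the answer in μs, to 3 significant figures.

Per-hop transmission t_tx = L/R = 24800/10000000 = 2480 μs.
Per-hop propagation t_prop = 1170/200000000 = 5.85 μs.
Pipeline fill: first packet needs 4·t_tx to clear all hops; remaining 153 packets each add one t_tx.
Total = (4+154-1)·t_tx + 4·t_prop = 157·2480 + 4·5.85 = 389000 μs.

389000 μs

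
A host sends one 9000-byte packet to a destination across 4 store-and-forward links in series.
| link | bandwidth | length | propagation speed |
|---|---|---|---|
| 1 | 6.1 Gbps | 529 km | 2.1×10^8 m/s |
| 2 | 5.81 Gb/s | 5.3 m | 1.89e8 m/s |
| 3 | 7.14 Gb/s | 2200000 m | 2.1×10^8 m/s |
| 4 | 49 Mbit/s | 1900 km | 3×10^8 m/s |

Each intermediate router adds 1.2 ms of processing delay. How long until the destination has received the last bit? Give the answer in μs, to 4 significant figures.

24430 μs

L = 9000 × 8 = 72000 bits.
Transmission delays (L/R per hop): 11.8033, 12.3924, 10.084, 1469.39 μs; sum = 1503.67 μs.
Propagation delays (d/s per hop): 2519.05, 0.0280423, 10476.2, 6333.33 μs; sum = 19328.6 μs.
Processing at 3 router(s): 3 × 1.2 ms = 3600 μs.
End-to-end = 24430 μs.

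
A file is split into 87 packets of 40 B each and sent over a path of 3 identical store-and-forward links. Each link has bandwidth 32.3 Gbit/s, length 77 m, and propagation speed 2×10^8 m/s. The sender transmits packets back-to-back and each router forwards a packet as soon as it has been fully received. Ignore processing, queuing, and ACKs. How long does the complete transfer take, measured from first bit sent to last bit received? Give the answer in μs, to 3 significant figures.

2.04 μs

Per-hop transmission t_tx = L/R = 320/3.23e+10 = 0.00990712 μs.
Per-hop propagation t_prop = 77/200000000 = 0.385 μs.
Pipeline fill: first packet needs 3·t_tx to clear all hops; remaining 86 packets each add one t_tx.
Total = (3+87-1)·t_tx + 3·t_prop = 89·0.00990712 + 3·0.385 = 2.04 μs.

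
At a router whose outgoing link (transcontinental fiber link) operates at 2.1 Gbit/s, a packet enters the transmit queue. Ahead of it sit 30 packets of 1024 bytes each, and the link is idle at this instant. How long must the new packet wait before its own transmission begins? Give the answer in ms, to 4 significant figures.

0.1170 ms

Each queued packet: L/R = 8192/2100000000 = 0.00390095 ms.
30 queued → 0.117029 ms.
Queuing delay = 0.1170 ms.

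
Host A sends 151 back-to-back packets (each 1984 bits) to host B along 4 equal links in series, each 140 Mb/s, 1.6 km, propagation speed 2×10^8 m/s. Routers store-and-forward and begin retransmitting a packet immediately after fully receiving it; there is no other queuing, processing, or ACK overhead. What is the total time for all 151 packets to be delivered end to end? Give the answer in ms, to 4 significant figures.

2.214 ms

Per-hop transmission t_tx = L/R = 1984/140000000 = 0.0141714 ms.
Per-hop propagation t_prop = 1600/200000000 = 0.008 ms.
Pipeline fill: first packet needs 4·t_tx to clear all hops; remaining 150 packets each add one t_tx.
Total = (4+151-1)·t_tx + 4·t_prop = 154·0.0141714 + 4·0.008 = 2.214 ms.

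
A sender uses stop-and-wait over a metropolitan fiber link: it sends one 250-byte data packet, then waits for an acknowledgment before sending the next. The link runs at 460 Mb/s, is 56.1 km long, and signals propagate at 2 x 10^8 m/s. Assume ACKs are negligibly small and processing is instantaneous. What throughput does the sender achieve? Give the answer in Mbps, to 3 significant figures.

t_tx = L/R = 2000/460000000 = 4.34783e-06 s.
t_prop = 56100/200000000 = 0.0002805 s; RTT = 0.000561 s.
Cycle = t_tx + RTT = 0.000565348 s.
Throughput = L / cycle = 2000 / 0.000565348 = 3.54 Mbps.

3.54 Mbps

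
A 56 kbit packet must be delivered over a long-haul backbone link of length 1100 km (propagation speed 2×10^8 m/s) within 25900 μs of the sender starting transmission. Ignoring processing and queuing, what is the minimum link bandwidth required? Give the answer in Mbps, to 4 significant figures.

Propagation delay = 1100000 / 200000000 = 5500 μs.
Transmission budget = 25900 − 5500 = 20400 μs.
R ≥ L / t_tx = 56000 bits / 0.0204 s = 2.745 Mbps.

2.745 Mbps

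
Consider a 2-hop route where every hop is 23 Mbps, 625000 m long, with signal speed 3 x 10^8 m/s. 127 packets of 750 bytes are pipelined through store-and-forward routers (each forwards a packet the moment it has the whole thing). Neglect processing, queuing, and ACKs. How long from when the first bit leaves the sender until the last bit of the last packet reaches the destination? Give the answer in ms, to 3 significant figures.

37.6 ms

Per-hop transmission t_tx = L/R = 6000/23000000 = 0.26087 ms.
Per-hop propagation t_prop = 625000/300000000 = 2.08333 ms.
Pipeline fill: first packet needs 2·t_tx to clear all hops; remaining 126 packets each add one t_tx.
Total = (2+127-1)·t_tx + 2·t_prop = 128·0.26087 + 2·2.08333 = 37.6 ms.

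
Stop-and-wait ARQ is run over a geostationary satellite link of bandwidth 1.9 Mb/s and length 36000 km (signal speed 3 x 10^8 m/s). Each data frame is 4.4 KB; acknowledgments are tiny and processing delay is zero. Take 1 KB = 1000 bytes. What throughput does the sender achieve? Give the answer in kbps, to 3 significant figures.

t_tx = L/R = 35200/1900000 = 0.0185263 s.
t_prop = 36000000/300000000 = 0.12 s; RTT = 0.24 s.
Cycle = t_tx + RTT = 0.258526 s.
Throughput = L / cycle = 35200 / 0.258526 = 136 kbps.

136 kbps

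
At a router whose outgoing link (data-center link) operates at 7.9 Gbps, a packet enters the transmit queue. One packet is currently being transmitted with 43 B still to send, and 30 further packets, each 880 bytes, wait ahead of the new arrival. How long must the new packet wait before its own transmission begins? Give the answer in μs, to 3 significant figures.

Each queued packet: L/R = 7040/7900000000 = 0.891139 μs.
30 queued → 26.7342 μs.
Plus remaining 344 bits of current packet: 0.0435443 μs.
Queuing delay = 26.8 μs.

26.8 μs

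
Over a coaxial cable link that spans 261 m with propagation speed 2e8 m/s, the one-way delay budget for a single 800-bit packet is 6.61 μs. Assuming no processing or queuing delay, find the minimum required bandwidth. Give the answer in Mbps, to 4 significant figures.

150.8 Mbps

Propagation delay = 261 / 200000000 = 1.305 μs.
Transmission budget = 6.61 − 1.305 = 5.305 μs.
R ≥ L / t_tx = 800 bits / 5.305e-06 s = 150.8 Mbps.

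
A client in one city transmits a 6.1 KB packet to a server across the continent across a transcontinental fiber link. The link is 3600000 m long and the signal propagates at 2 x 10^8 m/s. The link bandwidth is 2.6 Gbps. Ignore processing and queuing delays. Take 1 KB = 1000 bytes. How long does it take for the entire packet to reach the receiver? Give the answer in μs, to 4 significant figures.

L = 48800 bits.
Transmission delay = L/R = 48800 / 2600000000 = 18.7692 μs.
Propagation delay = d/s = 3600000 m / 200000000 m/s = 18000 μs.
Total = 18020 μs.

18020 μs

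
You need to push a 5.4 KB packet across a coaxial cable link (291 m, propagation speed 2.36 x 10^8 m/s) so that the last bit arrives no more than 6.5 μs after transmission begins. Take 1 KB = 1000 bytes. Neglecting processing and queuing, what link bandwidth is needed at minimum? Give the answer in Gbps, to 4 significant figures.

8.202 Gbps

L = 43200 bits.
Propagation delay = 291 / 236000000 = 1.23305 μs.
Transmission budget = 6.5 − 1.23305 = 5.26695 μs.
R ≥ L / t_tx = 43200 bits / 5.26695e-06 s = 8.202 Gbps.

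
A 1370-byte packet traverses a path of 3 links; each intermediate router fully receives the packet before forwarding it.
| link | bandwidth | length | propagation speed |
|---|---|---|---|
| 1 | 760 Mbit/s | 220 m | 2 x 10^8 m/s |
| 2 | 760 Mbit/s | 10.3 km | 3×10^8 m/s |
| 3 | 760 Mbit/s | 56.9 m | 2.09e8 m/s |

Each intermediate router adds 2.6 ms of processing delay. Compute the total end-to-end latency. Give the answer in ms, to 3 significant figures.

5.28 ms

L = 1370 × 8 = 10960 bits.
Transmission delay per hop = L/R = 10960/760000000 = 0.0144211 ms; 3 hops → 0.0432632 ms.
Propagation delays (d/s per hop): 0.0011, 0.0343333, 0.000272249 ms; sum = 0.0357056 ms.
Processing at 2 router(s): 2 × 2.6 ms = 5.2 ms.
End-to-end = 5.28 ms.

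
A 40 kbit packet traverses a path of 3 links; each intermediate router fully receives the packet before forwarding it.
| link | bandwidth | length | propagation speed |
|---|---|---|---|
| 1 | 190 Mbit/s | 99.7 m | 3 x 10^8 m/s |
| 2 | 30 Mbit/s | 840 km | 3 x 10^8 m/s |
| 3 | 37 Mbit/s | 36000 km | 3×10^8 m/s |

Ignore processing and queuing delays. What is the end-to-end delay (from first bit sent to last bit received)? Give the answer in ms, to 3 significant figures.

L = 40000 bits.
Transmission delays (L/R per hop): 0.210526, 1.33333, 1.08108 ms; sum = 2.62494 ms.
Propagation delays (d/s per hop): 0.000332333, 2.8, 120 ms; sum = 122.8 ms.
End-to-end = 125 ms.

125 ms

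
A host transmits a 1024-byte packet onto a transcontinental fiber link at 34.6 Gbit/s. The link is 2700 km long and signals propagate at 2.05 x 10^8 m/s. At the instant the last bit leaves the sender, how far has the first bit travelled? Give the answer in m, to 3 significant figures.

t_tx = L/R = 8192/34600000000 = 2.36763e-07 s.
Distance = s × t_tx = 2.05e+08 × 2.36763e-07 = 48.5 m.

48.5 m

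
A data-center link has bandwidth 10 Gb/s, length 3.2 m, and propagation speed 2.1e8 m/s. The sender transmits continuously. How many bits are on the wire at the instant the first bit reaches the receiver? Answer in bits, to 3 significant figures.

Propagation delay = 3.2 / 210000000 = 1.52381e-08 s.
BDP = R × t_prop = 10000000000 × 1.52381e-08 = 152.381 bits.

152 bits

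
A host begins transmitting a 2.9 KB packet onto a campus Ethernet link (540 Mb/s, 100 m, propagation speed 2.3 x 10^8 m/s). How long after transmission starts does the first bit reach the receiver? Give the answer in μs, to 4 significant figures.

First bit experiences only propagation delay: d/s = 100/2.3e+08 = 0.4348 μs.

0.4348 μs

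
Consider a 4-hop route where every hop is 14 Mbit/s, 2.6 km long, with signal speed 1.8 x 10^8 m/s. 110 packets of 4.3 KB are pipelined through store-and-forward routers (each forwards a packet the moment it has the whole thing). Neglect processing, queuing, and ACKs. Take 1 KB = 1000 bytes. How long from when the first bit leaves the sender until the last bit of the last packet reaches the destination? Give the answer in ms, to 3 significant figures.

278 ms

Per-hop transmission t_tx = L/R = 34400/14000000 = 2.45714 ms.
Per-hop propagation t_prop = 2600/180000000 = 0.0144444 ms.
Pipeline fill: first packet needs 4·t_tx to clear all hops; remaining 109 packets each add one t_tx.
Total = (4+110-1)·t_tx + 4·t_prop = 113·2.45714 + 4·0.0144444 = 278 ms.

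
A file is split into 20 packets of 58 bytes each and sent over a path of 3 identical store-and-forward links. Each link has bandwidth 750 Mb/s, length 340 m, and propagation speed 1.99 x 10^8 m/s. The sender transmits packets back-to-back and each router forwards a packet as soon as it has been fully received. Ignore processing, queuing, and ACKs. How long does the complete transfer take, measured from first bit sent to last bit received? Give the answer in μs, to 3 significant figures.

Per-hop transmission t_tx = L/R = 464/750000000 = 0.618667 μs.
Per-hop propagation t_prop = 340/199000000 = 1.70854 μs.
Pipeline fill: first packet needs 3·t_tx to clear all hops; remaining 19 packets each add one t_tx.
Total = (3+20-1)·t_tx + 3·t_prop = 22·0.618667 + 3·1.70854 = 18.7 μs.

18.7 μs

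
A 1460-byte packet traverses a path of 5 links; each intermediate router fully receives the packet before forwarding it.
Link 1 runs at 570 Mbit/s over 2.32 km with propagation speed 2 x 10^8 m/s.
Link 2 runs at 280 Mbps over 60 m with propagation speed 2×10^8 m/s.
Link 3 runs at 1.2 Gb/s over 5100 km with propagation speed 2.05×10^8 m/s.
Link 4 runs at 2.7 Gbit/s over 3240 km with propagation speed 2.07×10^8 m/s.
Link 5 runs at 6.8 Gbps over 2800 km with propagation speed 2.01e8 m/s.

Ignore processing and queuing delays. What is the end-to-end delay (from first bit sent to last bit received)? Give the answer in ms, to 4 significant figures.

L = 1460 × 8 = 11680 bits.
Transmission delays (L/R per hop): 0.0204912, 0.0417143, 0.00973333, 0.00432593, 0.00171765 ms; sum = 0.0779824 ms.
Propagation delays (d/s per hop): 0.0116, 0.0003, 24.878, 15.6522, 13.9303 ms; sum = 54.4725 ms.
End-to-end = 54.55 ms.

54.55 ms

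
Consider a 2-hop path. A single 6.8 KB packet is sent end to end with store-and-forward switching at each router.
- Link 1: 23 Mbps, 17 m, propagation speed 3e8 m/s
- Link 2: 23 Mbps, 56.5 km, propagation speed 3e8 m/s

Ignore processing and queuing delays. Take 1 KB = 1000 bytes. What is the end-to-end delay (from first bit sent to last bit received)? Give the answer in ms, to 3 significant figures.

4.92 ms

L = 54400 bits.
Transmission delay per hop = L/R = 54400/23000000 = 2.36522 ms; 2 hops → 4.73043 ms.
Propagation delays (d/s per hop): 5.66667e-05, 0.188333 ms; sum = 0.18839 ms.
End-to-end = 4.92 ms.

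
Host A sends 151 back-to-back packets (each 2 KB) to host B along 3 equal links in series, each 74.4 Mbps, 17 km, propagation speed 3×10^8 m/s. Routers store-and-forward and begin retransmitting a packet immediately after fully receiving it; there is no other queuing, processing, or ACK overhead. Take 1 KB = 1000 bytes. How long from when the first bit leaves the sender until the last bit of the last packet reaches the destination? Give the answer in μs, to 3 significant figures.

Per-hop transmission t_tx = L/R = 16000/74400000 = 215.054 μs.
Per-hop propagation t_prop = 17000/300000000 = 56.6667 μs.
Pipeline fill: first packet needs 3·t_tx to clear all hops; remaining 150 packets each add one t_tx.
Total = (3+151-1)·t_tx + 3·t_prop = 153·215.054 + 3·56.6667 = 33100 μs.

33100 μs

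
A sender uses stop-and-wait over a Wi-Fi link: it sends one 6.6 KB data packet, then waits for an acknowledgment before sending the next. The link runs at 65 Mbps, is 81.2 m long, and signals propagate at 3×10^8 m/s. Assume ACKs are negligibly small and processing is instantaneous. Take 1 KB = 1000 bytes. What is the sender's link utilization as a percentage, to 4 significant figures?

99.93 %

t_tx = L/R = 52800/65000000 = 0.000812308 s.
t_prop = 81.2/300000000 = 2.70667e-07 s; RTT = 5.41333e-07 s.
Cycle = t_tx + RTT = 0.000812849 s.
Utilization = t_tx / cycle = 0.000812308/0.000812849 = 99.93 %.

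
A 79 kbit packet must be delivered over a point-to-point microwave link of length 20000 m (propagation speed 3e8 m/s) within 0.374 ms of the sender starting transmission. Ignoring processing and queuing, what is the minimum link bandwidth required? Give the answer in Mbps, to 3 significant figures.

257 Mbps

Propagation delay = 20000 / 300000000 = 0.0666667 ms.
Transmission budget = 0.374 − 0.0666667 = 0.307333 ms.
R ≥ L / t_tx = 79000 bits / 0.000307333 s = 257 Mbps.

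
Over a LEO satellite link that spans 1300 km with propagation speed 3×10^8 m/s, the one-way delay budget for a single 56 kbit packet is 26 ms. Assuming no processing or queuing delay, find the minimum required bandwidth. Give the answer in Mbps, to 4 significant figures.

2.585 Mbps

Propagation delay = 1300000 / 300000000 = 4.33333 ms.
Transmission budget = 26 − 4.33333 = 21.6667 ms.
R ≥ L / t_tx = 56000 bits / 0.0216667 s = 2.585 Mbps.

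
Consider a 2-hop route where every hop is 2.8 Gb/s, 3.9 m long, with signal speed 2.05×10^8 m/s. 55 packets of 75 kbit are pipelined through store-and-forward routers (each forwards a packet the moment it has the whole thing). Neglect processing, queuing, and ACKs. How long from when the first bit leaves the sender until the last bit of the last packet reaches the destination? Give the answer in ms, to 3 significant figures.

Per-hop transmission t_tx = L/R = 75000/2800000000 = 0.0267857 ms.
Per-hop propagation t_prop = 3.9/2.05e+08 = 1.90244e-05 ms.
Pipeline fill: first packet needs 2·t_tx to clear all hops; remaining 54 packets each add one t_tx.
Total = (2+55-1)·t_tx + 2·t_prop = 56·0.0267857 + 2·1.90244e-05 = 1.50 ms.

1.50 ms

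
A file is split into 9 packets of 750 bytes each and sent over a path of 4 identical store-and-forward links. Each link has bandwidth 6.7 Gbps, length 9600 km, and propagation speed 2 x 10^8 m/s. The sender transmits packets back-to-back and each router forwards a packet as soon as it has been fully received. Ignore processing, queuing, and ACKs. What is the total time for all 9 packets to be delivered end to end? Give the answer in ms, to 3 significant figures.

Per-hop transmission t_tx = L/R = 6000/6700000000 = 0.000895522 ms.
Per-hop propagation t_prop = 9600000/200000000 = 48 ms.
Pipeline fill: first packet needs 4·t_tx to clear all hops; remaining 8 packets each add one t_tx.
Total = (4+9-1)·t_tx + 4·t_prop = 12·0.000895522 + 4·48 = 192 ms.

192 ms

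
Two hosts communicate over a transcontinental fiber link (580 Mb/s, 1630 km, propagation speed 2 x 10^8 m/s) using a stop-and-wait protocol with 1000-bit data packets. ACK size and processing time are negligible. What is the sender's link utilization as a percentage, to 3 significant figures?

0.0106 %

t_tx = L/R = 1000/580000000 = 1.72414e-06 s.
t_prop = 1630000/200000000 = 0.00815 s; RTT = 0.0163 s.
Cycle = t_tx + RTT = 0.0163017 s.
Utilization = t_tx / cycle = 1.72414e-06/0.0163017 = 0.0106 %.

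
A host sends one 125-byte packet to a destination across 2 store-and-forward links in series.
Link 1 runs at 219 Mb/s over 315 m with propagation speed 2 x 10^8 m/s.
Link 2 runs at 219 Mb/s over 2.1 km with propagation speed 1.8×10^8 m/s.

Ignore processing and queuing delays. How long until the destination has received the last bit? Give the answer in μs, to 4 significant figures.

22.37 μs

L = 125 × 8 = 1000 bits.
Transmission delay per hop = L/R = 1000/219000000 = 4.56621 μs; 2 hops → 9.13242 μs.
Propagation delays (d/s per hop): 1.575, 11.6667 μs; sum = 13.2417 μs.
End-to-end = 22.37 μs.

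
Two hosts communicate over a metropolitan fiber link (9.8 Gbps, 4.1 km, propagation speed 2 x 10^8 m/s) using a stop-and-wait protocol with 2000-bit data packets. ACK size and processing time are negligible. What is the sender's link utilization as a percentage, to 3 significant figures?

t_tx = L/R = 2000/9800000000 = 2.04082e-07 s.
t_prop = 4100/200000000 = 2.05e-05 s; RTT = 4.1e-05 s.
Cycle = t_tx + RTT = 4.12041e-05 s.
Utilization = t_tx / cycle = 2.04082e-07/4.12041e-05 = 0.495 %.

0.495 %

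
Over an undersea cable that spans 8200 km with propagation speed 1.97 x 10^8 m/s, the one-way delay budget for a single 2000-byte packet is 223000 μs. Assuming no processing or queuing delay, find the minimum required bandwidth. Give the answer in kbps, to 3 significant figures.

88.2 kbps

L = 16000 bits.
Propagation delay = 8200000 / 197000000 = 41624.4 μs.
Transmission budget = 223000 − 41624.4 = 181376 μs.
R ≥ L / t_tx = 16000 bits / 0.181376 s = 88.2 kbps.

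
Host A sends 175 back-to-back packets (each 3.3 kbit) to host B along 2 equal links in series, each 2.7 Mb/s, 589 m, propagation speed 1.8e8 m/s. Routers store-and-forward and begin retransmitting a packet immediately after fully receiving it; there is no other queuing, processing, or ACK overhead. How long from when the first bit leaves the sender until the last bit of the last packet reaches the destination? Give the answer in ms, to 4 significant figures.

215.1 ms

Per-hop transmission t_tx = L/R = 3300/2700000 = 1.22222 ms.
Per-hop propagation t_prop = 589/180000000 = 0.00327222 ms.
Pipeline fill: first packet needs 2·t_tx to clear all hops; remaining 174 packets each add one t_tx.
Total = (2+175-1)·t_tx + 2·t_prop = 176·1.22222 + 2·0.00327222 = 215.1 ms.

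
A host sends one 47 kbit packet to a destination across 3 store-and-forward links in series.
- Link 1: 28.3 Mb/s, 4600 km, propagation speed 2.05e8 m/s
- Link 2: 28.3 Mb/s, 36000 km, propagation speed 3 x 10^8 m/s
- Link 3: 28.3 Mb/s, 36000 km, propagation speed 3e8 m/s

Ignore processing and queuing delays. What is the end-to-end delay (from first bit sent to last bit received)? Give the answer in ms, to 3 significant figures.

L = 47000 bits.
Transmission delay per hop = L/R = 47000/28300000 = 1.66078 ms; 3 hops → 4.98233 ms.
Propagation delays (d/s per hop): 22.439, 120, 120 ms; sum = 262.439 ms.
End-to-end = 267 ms.

267 ms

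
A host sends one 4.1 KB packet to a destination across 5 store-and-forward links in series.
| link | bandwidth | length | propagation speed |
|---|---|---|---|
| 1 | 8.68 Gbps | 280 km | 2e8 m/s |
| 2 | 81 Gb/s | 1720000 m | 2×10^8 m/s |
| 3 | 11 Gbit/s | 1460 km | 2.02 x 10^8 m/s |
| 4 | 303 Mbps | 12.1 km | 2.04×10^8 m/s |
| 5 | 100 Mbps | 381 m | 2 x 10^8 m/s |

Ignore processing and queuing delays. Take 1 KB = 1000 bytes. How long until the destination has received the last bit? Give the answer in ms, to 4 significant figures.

L = 32800 bits.
Transmission delays (L/R per hop): 0.0037788, 0.000404938, 0.00298182, 0.108251, 0.328 ms; sum = 0.443416 ms.
Propagation delays (d/s per hop): 1.4, 8.6, 7.22772, 0.0593137, 0.001905 ms; sum = 17.2889 ms.
End-to-end = 17.73 ms.

17.73 ms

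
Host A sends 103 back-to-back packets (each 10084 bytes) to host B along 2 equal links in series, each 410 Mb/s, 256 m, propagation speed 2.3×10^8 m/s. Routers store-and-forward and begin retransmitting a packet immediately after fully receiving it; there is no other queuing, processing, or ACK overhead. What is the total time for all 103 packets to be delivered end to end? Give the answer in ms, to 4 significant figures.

20.47 ms

Per-hop transmission t_tx = L/R = 80672/410000000 = 0.196761 ms.
Per-hop propagation t_prop = 256/2.3e+08 = 0.00111304 ms.
Pipeline fill: first packet needs 2·t_tx to clear all hops; remaining 102 packets each add one t_tx.
Total = (2+103-1)·t_tx + 2·t_prop = 104·0.196761 + 2·0.00111304 = 20.47 ms.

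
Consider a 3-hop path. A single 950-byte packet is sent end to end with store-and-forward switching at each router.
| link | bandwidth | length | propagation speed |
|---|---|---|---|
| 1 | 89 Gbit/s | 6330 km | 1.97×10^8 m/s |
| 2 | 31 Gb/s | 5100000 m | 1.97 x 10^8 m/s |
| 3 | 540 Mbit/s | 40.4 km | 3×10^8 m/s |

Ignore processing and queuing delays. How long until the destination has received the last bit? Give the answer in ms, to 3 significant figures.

58.2 ms

L = 950 × 8 = 7600 bits.
Transmission delays (L/R per hop): 8.53933e-05, 0.000245161, 0.0140741 ms; sum = 0.0144046 ms.
Propagation delays (d/s per hop): 32.132, 25.8883, 0.134667 ms; sum = 58.155 ms.
End-to-end = 58.2 ms.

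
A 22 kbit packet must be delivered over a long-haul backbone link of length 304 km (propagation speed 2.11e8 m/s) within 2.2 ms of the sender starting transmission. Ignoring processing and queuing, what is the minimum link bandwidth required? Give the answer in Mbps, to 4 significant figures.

Propagation delay = 304000 / 211000000 = 1.44076 ms.
Transmission budget = 2.2 − 1.44076 = 0.759242 ms.
R ≥ L / t_tx = 22000 bits / 0.000759242 s = 28.98 Mbps.

28.98 Mbps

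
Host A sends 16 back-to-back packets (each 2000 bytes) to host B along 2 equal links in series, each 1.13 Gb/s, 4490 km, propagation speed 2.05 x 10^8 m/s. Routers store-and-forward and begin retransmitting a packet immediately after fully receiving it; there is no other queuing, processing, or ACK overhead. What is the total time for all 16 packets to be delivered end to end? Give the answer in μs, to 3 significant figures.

44000 μs

Per-hop transmission t_tx = L/R = 16000/1130000000 = 14.1593 μs.
Per-hop propagation t_prop = 4490000/2.05e+08 = 21902.4 μs.
Pipeline fill: first packet needs 2·t_tx to clear all hops; remaining 15 packets each add one t_tx.
Total = (2+16-1)·t_tx + 2·t_prop = 17·14.1593 + 2·21902.4 = 44000 μs.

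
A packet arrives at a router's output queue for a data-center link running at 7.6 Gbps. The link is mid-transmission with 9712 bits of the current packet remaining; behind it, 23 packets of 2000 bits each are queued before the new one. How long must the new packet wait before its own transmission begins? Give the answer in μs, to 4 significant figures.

7.331 μs

Each queued packet: L/R = 2000/7600000000 = 0.263158 μs.
23 queued → 6.05263 μs.
Plus remaining 9712 bits of current packet: 1.27789 μs.
Queuing delay = 7.331 μs.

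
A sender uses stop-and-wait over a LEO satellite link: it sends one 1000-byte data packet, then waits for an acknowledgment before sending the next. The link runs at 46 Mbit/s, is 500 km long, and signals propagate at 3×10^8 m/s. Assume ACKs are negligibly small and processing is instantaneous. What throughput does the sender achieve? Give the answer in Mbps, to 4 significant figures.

t_tx = L/R = 8000/46000000 = 0.000173913 s.
t_prop = 500000/300000000 = 0.00166667 s; RTT = 0.00333333 s.
Cycle = t_tx + RTT = 0.00350725 s.
Throughput = L / cycle = 8000 / 0.00350725 = 2.281 Mbps.

2.281 Mbps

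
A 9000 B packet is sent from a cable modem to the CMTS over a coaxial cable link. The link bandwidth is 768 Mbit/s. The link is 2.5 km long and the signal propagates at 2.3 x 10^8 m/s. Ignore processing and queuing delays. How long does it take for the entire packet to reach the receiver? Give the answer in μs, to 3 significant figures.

105 μs

L = 9000 × 8 = 72000 bits.
Transmission delay = L/R = 72000 / 768000000 = 93.75 μs.
Propagation delay = d/s = 2500 m / 2.3e+08 m/s = 10.8696 μs.
Total = 105 μs.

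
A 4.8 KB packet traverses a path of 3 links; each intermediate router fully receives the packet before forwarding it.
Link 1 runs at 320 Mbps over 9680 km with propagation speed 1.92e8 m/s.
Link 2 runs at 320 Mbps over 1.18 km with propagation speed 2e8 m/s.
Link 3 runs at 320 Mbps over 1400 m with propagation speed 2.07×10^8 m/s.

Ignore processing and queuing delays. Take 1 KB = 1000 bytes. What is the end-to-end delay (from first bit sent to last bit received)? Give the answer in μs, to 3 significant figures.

L = 38400 bits.
Transmission delay per hop = L/R = 38400/320000000 = 120 μs; 3 hops → 360 μs.
Propagation delays (d/s per hop): 50416.7, 5.9, 6.76329 μs; sum = 50429.3 μs.
End-to-end = 50800 μs.

50800 μs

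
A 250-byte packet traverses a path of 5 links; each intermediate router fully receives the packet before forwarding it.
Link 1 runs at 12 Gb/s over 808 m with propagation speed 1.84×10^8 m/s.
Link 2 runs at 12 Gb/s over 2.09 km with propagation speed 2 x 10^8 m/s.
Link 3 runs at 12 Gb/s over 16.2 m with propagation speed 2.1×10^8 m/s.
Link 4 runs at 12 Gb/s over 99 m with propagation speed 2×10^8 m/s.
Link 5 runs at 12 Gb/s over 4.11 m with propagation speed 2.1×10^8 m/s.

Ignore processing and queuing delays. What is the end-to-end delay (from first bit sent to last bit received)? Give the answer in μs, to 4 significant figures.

16.27 μs

L = 250 × 8 = 2000 bits.
Transmission delay per hop = L/R = 2000/12000000000 = 0.166667 μs; 5 hops → 0.833333 μs.
Propagation delays (d/s per hop): 4.3913, 10.45, 0.0771429, 0.495, 0.0195714 μs; sum = 15.433 μs.
End-to-end = 16.27 μs.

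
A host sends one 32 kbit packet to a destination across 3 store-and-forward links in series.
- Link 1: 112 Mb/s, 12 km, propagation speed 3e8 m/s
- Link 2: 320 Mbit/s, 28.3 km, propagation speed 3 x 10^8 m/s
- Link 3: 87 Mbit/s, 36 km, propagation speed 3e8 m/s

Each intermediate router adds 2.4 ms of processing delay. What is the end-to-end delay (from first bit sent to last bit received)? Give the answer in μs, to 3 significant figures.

5810 μs

L = 32000 bits.
Transmission delays (L/R per hop): 285.714, 100, 367.816 μs; sum = 753.53 μs.
Propagation delays (d/s per hop): 40, 94.3333, 120 μs; sum = 254.333 μs.
Processing at 2 router(s): 2 × 2.4 ms = 4800 μs.
End-to-end = 5810 μs.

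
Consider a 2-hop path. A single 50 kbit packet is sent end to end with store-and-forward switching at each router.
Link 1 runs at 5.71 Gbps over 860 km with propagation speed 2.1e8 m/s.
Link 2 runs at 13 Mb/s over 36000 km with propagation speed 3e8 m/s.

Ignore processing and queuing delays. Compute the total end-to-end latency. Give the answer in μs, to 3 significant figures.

L = 50000 bits.
Transmission delays (L/R per hop): 8.75657, 3846.15 μs; sum = 3854.91 μs.
Propagation delays (d/s per hop): 4095.24, 120000 μs; sum = 124095 μs.
End-to-end = 128000 μs.

128000 μs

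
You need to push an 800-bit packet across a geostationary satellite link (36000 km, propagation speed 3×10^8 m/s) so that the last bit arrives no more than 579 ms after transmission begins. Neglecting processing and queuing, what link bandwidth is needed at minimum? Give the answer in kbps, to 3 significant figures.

Propagation delay = 36000000 / 300000000 = 120 ms.
Transmission budget = 579 − 120 = 459 ms.
R ≥ L / t_tx = 800 bits / 0.459 s = 1.74 kbps.

1.74 kbps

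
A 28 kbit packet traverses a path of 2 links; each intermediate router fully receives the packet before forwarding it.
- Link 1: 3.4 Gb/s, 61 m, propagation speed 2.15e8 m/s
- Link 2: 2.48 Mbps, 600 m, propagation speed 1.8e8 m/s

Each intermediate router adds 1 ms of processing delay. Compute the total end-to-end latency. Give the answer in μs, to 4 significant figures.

L = 28000 bits.
Transmission delays (L/R per hop): 8.23529, 11290.3 μs; sum = 11298.6 μs.
Propagation delays (d/s per hop): 0.283721, 3.33333 μs; sum = 3.61705 μs.
Processing at 1 router(s): 1 × 1 ms = 1000 μs.
End-to-end = 12300 μs.

12300 μs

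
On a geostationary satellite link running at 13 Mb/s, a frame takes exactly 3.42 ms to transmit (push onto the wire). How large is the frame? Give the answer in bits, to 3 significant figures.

44500 bits

L = R × t_tx = 13000000 b/s × 0.00342 s = 44460 bits.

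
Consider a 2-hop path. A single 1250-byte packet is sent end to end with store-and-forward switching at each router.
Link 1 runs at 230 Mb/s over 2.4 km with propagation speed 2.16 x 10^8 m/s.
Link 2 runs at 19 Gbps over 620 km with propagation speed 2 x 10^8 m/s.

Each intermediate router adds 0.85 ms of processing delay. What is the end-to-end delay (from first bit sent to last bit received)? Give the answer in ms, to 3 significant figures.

4.01 ms

L = 1250 × 8 = 10000 bits.
Transmission delays (L/R per hop): 0.0434783, 0.000526316 ms; sum = 0.0440046 ms.
Propagation delays (d/s per hop): 0.0111111, 3.1 ms; sum = 3.11111 ms.
Processing at 1 router(s): 1 × 0.85 ms = 0.85 ms.
End-to-end = 4.01 ms.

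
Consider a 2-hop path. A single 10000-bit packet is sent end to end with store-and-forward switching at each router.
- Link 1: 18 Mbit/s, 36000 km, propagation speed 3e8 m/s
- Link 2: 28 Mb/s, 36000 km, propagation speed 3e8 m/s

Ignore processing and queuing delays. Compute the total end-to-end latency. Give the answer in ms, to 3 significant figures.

241 ms

Transmission delays (L/R per hop): 0.555556, 0.357143 ms; sum = 0.912698 ms.
Propagation delays (d/s per hop): 120, 120 ms; sum = 240 ms.
End-to-end = 241 ms.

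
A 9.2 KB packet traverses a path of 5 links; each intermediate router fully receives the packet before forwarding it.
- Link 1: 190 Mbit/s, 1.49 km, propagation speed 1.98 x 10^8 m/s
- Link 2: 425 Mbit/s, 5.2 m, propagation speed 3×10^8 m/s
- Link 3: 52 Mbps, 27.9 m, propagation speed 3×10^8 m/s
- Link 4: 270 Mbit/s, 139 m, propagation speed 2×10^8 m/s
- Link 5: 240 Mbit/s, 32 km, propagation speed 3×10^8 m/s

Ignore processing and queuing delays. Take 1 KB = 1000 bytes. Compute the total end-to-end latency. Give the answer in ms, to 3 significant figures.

L = 73600 bits.
Transmission delays (L/R per hop): 0.387368, 0.173176, 1.41538, 0.272593, 0.306667 ms; sum = 2.55519 ms.
Propagation delays (d/s per hop): 0.00752525, 1.73333e-05, 9.3e-05, 0.000695, 0.106667 ms; sum = 0.114997 ms.
End-to-end = 2.67 ms.

2.67 ms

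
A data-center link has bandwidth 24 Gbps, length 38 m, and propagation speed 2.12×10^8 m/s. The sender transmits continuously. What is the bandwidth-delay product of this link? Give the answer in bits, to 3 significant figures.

4300 bits

Propagation delay = 38 / 212000000 = 1.79245e-07 s.
BDP = R × t_prop = 24000000000 × 1.79245e-07 = 4301.89 bits.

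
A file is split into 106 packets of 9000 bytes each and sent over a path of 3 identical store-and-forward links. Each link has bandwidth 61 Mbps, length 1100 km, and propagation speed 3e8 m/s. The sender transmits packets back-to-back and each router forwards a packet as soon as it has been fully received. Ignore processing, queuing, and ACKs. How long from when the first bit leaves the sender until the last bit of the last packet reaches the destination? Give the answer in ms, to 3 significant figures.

138 ms

Per-hop transmission t_tx = L/R = 72000/61000000 = 1.18033 ms.
Per-hop propagation t_prop = 1100000/300000000 = 3.66667 ms.
Pipeline fill: first packet needs 3·t_tx to clear all hops; remaining 105 packets each add one t_tx.
Total = (3+106-1)·t_tx + 3·t_prop = 108·1.18033 + 3·3.66667 = 138 ms.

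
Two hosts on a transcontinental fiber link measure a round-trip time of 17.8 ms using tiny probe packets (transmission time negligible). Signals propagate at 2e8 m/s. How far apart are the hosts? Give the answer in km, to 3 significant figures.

One-way propagation = RTT/2 = 8.9 ms.
d = s × t = 200000000 × 0.0089 = 1780 km.

1780 km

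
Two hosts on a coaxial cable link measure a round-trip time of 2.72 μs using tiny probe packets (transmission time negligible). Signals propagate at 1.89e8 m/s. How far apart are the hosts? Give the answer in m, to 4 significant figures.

257.0 m

One-way propagation = RTT/2 = 1.36 μs.
d = s × t = 189000000 × 1.36e-06 = 257.0 m.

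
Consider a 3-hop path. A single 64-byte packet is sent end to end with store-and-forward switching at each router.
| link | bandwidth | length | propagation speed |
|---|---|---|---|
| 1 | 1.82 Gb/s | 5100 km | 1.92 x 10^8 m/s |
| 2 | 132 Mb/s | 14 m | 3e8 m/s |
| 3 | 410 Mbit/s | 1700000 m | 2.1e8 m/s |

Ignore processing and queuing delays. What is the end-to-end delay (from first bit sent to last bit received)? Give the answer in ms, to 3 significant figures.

34.7 ms

L = 64 × 8 = 512 bits.
Transmission delays (L/R per hop): 0.000281319, 0.00387879, 0.00124878 ms; sum = 0.00540889 ms.
Propagation delays (d/s per hop): 26.5625, 4.66667e-05, 8.09524 ms; sum = 34.6578 ms.
End-to-end = 34.7 ms.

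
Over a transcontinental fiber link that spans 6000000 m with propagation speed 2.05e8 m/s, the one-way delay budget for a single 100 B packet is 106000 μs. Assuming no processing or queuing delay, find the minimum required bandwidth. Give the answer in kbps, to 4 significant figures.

L = 800 bits.
Propagation delay = 6000000 / 2.05e+08 = 29268.3 μs.
Transmission budget = 106000 − 29268.3 = 76731.7 μs.
R ≥ L / t_tx = 800 bits / 0.0767317 s = 10.43 kbps.

10.43 kbps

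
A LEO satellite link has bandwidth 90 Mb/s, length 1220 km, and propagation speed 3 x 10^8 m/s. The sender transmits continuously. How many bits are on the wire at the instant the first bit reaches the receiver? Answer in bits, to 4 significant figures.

366000 bits

Propagation delay = 1220000 / 300000000 = 0.00406667 s.
BDP = R × t_prop = 90000000 × 0.00406667 = 366000 bits.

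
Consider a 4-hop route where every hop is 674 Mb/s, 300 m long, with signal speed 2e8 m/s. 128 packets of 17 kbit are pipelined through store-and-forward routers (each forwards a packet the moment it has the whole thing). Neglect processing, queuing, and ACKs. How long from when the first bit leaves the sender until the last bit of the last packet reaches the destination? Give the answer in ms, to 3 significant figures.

Per-hop transmission t_tx = L/R = 17000/674000000 = 0.0252226 ms.
Per-hop propagation t_prop = 300/200000000 = 0.0015 ms.
Pipeline fill: first packet needs 4·t_tx to clear all hops; remaining 127 packets each add one t_tx.
Total = (4+128-1)·t_tx + 4·t_prop = 131·0.0252226 + 4·0.0015 = 3.31 ms.

3.31 ms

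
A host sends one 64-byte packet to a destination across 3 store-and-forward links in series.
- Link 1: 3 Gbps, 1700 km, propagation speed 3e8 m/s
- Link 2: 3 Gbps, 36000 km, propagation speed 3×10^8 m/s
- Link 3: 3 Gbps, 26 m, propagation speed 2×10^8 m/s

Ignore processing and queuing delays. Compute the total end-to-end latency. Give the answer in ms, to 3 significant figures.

L = 64 × 8 = 512 bits.
Transmission delay per hop = L/R = 512/3000000000 = 0.000170667 ms; 3 hops → 0.000512 ms.
Propagation delays (d/s per hop): 5.66667, 120, 0.00013 ms; sum = 125.667 ms.
End-to-end = 126 ms.

126 ms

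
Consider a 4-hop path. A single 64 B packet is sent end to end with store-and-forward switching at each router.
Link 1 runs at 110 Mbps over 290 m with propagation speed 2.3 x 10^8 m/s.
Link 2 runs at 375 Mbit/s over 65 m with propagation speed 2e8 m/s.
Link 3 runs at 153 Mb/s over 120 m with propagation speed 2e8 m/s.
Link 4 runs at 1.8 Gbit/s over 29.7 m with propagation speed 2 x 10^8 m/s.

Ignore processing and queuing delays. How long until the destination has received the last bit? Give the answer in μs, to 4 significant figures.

11.99 μs

L = 64 × 8 = 512 bits.
Transmission delays (L/R per hop): 4.65455, 1.36533, 3.34641, 0.284444 μs; sum = 9.65073 μs.
Propagation delays (d/s per hop): 1.26087, 0.325, 0.6, 0.1485 μs; sum = 2.33437 μs.
End-to-end = 11.99 μs.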